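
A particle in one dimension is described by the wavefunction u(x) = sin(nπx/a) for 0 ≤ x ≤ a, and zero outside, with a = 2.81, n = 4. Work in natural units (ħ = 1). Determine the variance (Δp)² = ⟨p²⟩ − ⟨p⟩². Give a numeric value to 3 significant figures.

20.0

Compute ⟨p⟩ and ⟨p²⟩ separately; (Δp)² = ⟨p²⟩ − ⟨p⟩².
d/dx sin(nπx/a) = (nπ/a)·cos(nπx/a) and d²/dx² sin(nπx/a) = −(nπ/a)²·sin(nπx/a); on 0 ≤ x ≤ a, ∫sin²(nπx/a) dx = a/2 and ∫sin(nπx/a)·cos(nπx/a) dx = 0.
Normalization: ∫|u|² dx = 1.4050.
⟨p⟩ = 0.0000 and ⟨p²⟩ = 19.999.
(Δp)² = 19.999 − (0.0000)² = 19.999.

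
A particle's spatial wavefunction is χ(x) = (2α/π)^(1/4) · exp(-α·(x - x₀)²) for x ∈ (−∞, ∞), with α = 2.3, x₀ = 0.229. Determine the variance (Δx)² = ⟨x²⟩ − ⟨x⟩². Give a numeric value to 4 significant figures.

Compute ⟨x⟩ and ⟨x²⟩ separately, then (Δx)² = ⟨x²⟩ − ⟨x⟩².
Gaussian moments (u = x − x₀): ∫u^(2j)·e^(−2αu²) du = (2j−1)!!/(4α)^j · √(π/(2α)), odd powers integrate to 0; here √(π/(2α)) = 0.82641.
⟨x⟩ = 0.22900 and ⟨x²⟩ = 0.16114.
(Δx)² = 0.16114 − (0.22900)² = 0.10870.

0.1087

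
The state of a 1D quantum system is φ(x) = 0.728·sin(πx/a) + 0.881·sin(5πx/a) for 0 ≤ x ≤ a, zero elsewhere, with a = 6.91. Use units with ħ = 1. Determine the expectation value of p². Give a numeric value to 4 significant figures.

p² φ = −ħ² d²φ/dx²; ⟨p²⟩ = −ħ² ∫ φ*·φ'' dx / ∫|φ|² dx.
d²/dx² sin(jπx/a) = −(jπ/a)²·sin(jπx/a); on 0 ≤ x ≤ a, ∫sin²(jπx/a) dx = a/2 and ∫sin(jπx/a)·sin(lπx/a) dx = 0 for j ≠ l, so only diagonal terms survive in ∫|φ|² and ∫φ·φ″; ∫φ·φ′ dx = [φ²/2] between the walls = 0.
State is unnormalized: ∫|φ|² dx = 4.5127, and ∫φ*·(−ħ² φ'') dx = 14.236, so ⟨p²⟩ = 14.236 / 4.5127.
⟨p²⟩ = 3.1546.

3.155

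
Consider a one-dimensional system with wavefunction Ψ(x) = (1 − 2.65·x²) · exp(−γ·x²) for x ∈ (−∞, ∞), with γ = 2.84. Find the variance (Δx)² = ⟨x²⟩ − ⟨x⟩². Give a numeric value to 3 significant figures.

Compute ⟨x⟩ and ⟨x²⟩ separately, then (Δx)² = ⟨x²⟩ − ⟨x⟩².
Expand each integrand as polynomial × e^(−2γx²) and use ∫x^(2j)·e^(−2γx²) dx = (2j−1)!!/(4γ)^j · √(π/(2γ)), odd powers → 0; here √(π/(2γ)) = 0.74371.
Normalization: ∫|Ψ|² dx = 0.51814.
⟨x⟩ = 0.0000 and ⟨x²⟩ = 0.052638.
(Δx)² = 0.052638 − (0.0000)² = 0.052638.

0.0526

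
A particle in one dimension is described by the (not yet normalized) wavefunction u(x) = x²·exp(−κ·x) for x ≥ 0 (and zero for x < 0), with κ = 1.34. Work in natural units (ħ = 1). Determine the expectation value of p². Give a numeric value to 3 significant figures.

p² u = −ħ² d²u/dx²; ⟨p²⟩ = −ħ² ∫ u*·u'' dx / ∫|u|² dx.
Differentiate x²·exp(−κ·x) with the product rule; every integrand then reduces to terms xʲ·e^(−2κx) on [0, ∞), with ∫₀^∞ xʲ·e^(−2κx) dx = j!/(2κ)^(j+1).
State is unnormalized: ∫|u|² dx = 0.17360, and ∫u*·(−ħ² u'') dx = 0.10390, so ⟨p²⟩ = 0.10390 / 0.17360.
⟨p²⟩ = 0.59853.

0.599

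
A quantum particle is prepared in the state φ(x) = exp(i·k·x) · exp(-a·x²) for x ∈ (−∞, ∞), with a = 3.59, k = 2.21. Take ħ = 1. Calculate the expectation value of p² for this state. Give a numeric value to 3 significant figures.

8.47

p² φ = −ħ² d²φ/dx²; ⟨p²⟩ = −ħ² ∫ φ*·φ'' dx / ∫|φ|² dx.
Gaussian moments: ∫x^(2j)·e^(−2ax²) dx = (2j−1)!!/(4a)^j · √(π/(2a)), odd powers integrate to 0; here √(π/(2a)) = 0.66147. Derivatives: φ′ = (ik − 2ax)·φ, φ″ = ((ik − 2ax)² − 2a)·φ; the odd-in-x pieces drop out.
State is unnormalized: ∫|φ|² dx = 0.66147, and ∫φ*·(−ħ² φ'') dx = 5.6054, so ⟨p²⟩ = 5.6054 / 0.66147.
⟨p²⟩ = 8.4741.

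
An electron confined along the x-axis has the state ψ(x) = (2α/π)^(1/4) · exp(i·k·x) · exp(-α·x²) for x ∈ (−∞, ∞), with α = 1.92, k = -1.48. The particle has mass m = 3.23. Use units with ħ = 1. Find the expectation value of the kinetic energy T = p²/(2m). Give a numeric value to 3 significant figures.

0.636

T = −(ħ²/2m) d²/dx², so ⟨T⟩ = −(ħ²/2m) ∫ ψ*·ψ'' dx; with m = 3.23.
Gaussian moments: ∫x^(2j)·e^(−2αx²) dx = (2j−1)!!/(4α)^j · √(π/(2α)), odd powers integrate to 0; here √(π/(2α)) = 0.90450. Derivatives: ψ′ = (ik − 2αx)·ψ, ψ″ = ((ik − 2αx)² − 2α)·ψ; the odd-in-x pieces drop out.
⟨T⟩ = 0.63628.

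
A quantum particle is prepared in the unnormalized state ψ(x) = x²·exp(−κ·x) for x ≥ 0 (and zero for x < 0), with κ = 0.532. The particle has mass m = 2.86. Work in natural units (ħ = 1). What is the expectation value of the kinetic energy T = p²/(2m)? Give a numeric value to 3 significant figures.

T = −(ħ²/2m) d²/dx², so ⟨T⟩ = −(ħ²/2m) ∫ ψ*·ψ'' dx / ∫|ψ|² dx; with m = 2.86.
Differentiate x²·exp(−κ·x) with the product rule; every integrand then reduces to terms xʲ·e^(−2κx) on [0, ∞), with ∫₀^∞ xʲ·e^(−2κx) dx = j!/(2κ)^(j+1).
State is unnormalized: ∫|ψ|² dx = 17.600, and ∫ψ*·(−ħ²/2m · ψ'') dx = 0.29027, so ⟨T⟩ = 0.29027 / 17.600.
⟨T⟩ = 0.016493.

0.0165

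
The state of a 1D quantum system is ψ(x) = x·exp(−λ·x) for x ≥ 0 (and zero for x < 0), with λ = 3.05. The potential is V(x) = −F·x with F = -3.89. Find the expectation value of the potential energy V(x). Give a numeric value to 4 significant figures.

1.913

⟨V⟩ = ∫ V(x)·|ψ|² dx / ∫|ψ|² dx.
Every integrand reduces to terms xʲ·e^(−2λx) on [0, ∞); use ∫₀^∞ xʲ·e^(−2λx) dx = j!/(2λ)^(j+1).
State is unnormalized: ∫|ψ|² dx = 0.0088113, and ∫ψ*·V(x)·ψ dx = 0.016857, so ⟨V⟩ = 0.016857 / 0.0088113.
⟨V⟩ = 1.9131.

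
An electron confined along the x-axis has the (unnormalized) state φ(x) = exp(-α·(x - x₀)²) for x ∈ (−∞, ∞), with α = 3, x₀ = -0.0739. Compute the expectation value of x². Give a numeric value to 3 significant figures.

0.0888

⟨x²⟩ = ∫ x²·|φ|² dx / ∫|φ|² dx (integrals over the domain).
Gaussian moments (u = x − x₀): ∫u^(2j)·e^(−2αu²) du = (2j−1)!!/(4α)^j · √(π/(2α)), odd powers integrate to 0; here √(π/(2α)) = 0.72360.
State is unnormalized: ∫|φ|² dx = 0.72360, and ∫φ*·x²·φ dx = 0.064252, so ⟨x²⟩ = 0.064252 / 0.72360.
⟨x²⟩ = 0.088795.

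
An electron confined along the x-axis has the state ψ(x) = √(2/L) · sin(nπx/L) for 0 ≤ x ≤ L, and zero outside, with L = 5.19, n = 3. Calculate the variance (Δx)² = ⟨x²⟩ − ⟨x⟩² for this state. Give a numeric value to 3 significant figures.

Compute ⟨x⟩ and ⟨x²⟩ separately, then (Δx)² = ⟨x²⟩ − ⟨x⟩².
With sin²θ = (1 − cos2θ)/2 on 0 ≤ x ≤ L: ∫sin²(nπx/L) dx = L/2, ∫x·sin²(nπx/L) dx = L²/4, ∫x²·sin²(nπx/L) dx = L³·(1/6 − 1/(4n²π²)); higher powers xᵏ the same way, integrating xᵏ·cos(2nπx/L) by parts.
⟨x⟩ = 2.5950 and ⟨x²⟩ = 8.8271.
(Δx)² = 8.8271 − (2.5950)² = 2.0931.

2.09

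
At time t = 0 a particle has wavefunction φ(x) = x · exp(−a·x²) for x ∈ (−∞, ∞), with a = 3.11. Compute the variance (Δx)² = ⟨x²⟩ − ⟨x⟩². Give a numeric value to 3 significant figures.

0.241

Compute ⟨x⟩ and ⟨x²⟩ separately, then (Δx)² = ⟨x²⟩ − ⟨x⟩².
Expand each integrand as polynomial × e^(−2ax²) and use ∫x^(2j)·e^(−2ax²) dx = (2j−1)!!/(4a)^j · √(π/(2a)), odd powers → 0; here √(π/(2a)) = 0.71069.
Normalization: ∫|φ|² dx = 0.057129.
⟨x⟩ = 0.0000 and ⟨x²⟩ = 0.24116.
(Δx)² = 0.24116 − (0.0000)² = 0.24116.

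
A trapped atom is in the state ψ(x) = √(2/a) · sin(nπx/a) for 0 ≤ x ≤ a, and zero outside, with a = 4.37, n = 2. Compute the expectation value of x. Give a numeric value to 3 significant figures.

⟨x⟩ = ∫ x·|ψ|² dx (integrals over the domain).
With sin²θ = (1 − cos2θ)/2 on 0 ≤ x ≤ a: ∫sin²(nπx/a) dx = a/2, ∫x·sin²(nπx/a) dx = a²/4, ∫x²·sin²(nπx/a) dx = a³·(1/6 − 1/(4n²π²)); higher powers xᵏ the same way, integrating xᵏ·cos(2nπx/a) by parts.
⟨x⟩ = 2.1850.

2.19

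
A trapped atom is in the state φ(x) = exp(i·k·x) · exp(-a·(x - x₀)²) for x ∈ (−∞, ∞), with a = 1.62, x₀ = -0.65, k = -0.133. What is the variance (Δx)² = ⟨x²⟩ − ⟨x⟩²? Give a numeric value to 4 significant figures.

0.1543

Compute ⟨x⟩ and ⟨x²⟩ separately, then (Δx)² = ⟨x²⟩ − ⟨x⟩².
Gaussian moments (u = x − x₀): ∫u^(2j)·e^(−2au²) du = (2j−1)!!/(4a)^j · √(π/(2a)), odd powers integrate to 0; here √(π/(2a)) = 0.98470.
Normalization: ∫|φ|² dx = 0.98470.
⟨x⟩ = -0.65000 and ⟨x²⟩ = 0.57682.
(Δx)² = 0.57682 − (-0.65000)² = 0.15432.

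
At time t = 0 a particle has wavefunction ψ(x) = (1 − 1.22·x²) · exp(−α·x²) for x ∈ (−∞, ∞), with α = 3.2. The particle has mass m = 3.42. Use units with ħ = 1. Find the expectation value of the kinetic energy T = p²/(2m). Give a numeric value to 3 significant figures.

0.701

T = −(ħ²/2m) d²/dx², so ⟨T⟩ = −(ħ²/2m) ∫ ψ*·ψ'' dx / ∫|ψ|² dx; with m = 3.42.
Expand each integrand as polynomial × e^(−2αx²) and use ∫x^(2j)·e^(−2αx²) dx = (2j−1)!!/(4α)^j · √(π/(2α)), odd powers → 0; here √(π/(2α)) = 0.70062. Differentiate with the product rule, d/dx e^(−αx²) = −2αx·e^(−αx²).
State is unnormalized: ∫|ψ|² dx = 0.58616, and ∫ψ*·(−ħ²/2m · ψ'') dx = 0.41110, so ⟨T⟩ = 0.41110 / 0.58616.
⟨T⟩ = 0.70135.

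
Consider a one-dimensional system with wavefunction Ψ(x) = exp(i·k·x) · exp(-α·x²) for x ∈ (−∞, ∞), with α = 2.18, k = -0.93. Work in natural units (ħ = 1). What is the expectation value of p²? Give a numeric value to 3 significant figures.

p² Ψ = −ħ² d²Ψ/dx²; ⟨p²⟩ = −ħ² ∫ Ψ*·Ψ'' dx / ∫|Ψ|² dx.
Gaussian moments: ∫x^(2j)·e^(−2αx²) dx = (2j−1)!!/(4α)^j · √(π/(2α)), odd powers integrate to 0; here √(π/(2α)) = 0.84885. Derivatives: Ψ′ = (ik − 2αx)·Ψ, Ψ″ = ((ik − 2αx)² − 2α)·Ψ; the odd-in-x pieces drop out.
State is unnormalized: ∫|Ψ|² dx = 0.84885, and ∫Ψ*·(−ħ² Ψ'') dx = 2.5847, so ⟨p²⟩ = 2.5847 / 0.84885.
⟨p²⟩ = 3.0449.

3.04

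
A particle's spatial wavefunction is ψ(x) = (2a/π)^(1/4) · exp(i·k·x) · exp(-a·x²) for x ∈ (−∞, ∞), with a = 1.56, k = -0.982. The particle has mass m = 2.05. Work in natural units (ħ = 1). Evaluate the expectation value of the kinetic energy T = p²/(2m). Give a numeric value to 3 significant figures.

T = −(ħ²/2m) d²/dx², so ⟨T⟩ = −(ħ²/2m) ∫ ψ*·ψ'' dx; with m = 2.05.
Gaussian moments: ∫x^(2j)·e^(−2ax²) dx = (2j−1)!!/(4a)^j · √(π/(2a)), odd powers integrate to 0; here √(π/(2a)) = 1.0035. Derivatives: ψ′ = (ik − 2ax)·ψ, ψ″ = ((ik − 2ax)² − 2a)·ψ; the odd-in-x pieces drop out.
⟨T⟩ = 0.61569.

0.616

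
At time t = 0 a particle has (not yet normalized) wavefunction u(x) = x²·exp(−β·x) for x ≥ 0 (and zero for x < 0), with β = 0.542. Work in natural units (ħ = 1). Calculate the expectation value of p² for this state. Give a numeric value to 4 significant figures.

0.09792

p² u = −ħ² d²u/dx²; ⟨p²⟩ = −ħ² ∫ u*·u'' dx / ∫|u|² dx.
Differentiate x²·exp(−β·x) with the product rule; every integrand then reduces to terms xʲ·e^(−2βx) on [0, ∞), with ∫₀^∞ xʲ·e^(−2βx) dx = j!/(2β)^(j+1).
State is unnormalized: ∫|u|² dx = 16.035, and ∫u*·(−ħ² u'') dx = 1.5702, so ⟨p²⟩ = 1.5702 / 16.035.
⟨p²⟩ = 0.097921.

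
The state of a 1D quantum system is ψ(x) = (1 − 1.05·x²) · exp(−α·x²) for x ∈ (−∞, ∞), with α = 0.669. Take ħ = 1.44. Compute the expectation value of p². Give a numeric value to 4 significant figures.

5.864

p² ψ = −ħ² d²ψ/dx²; ⟨p²⟩ = −ħ² ∫ ψ*·ψ'' dx / ∫|ψ|² dx.
Expand each integrand as polynomial × e^(−2αx²) and use ∫x^(2j)·e^(−2αx²) dx = (2j−1)!!/(4α)^j · √(π/(2α)), odd powers → 0; here √(π/(2α)) = 1.5323. Differentiate with the product rule, d/dx e^(−αx²) = −2αx·e^(−αx²).
State is unnormalized: ∫|ψ|² dx = 1.0376, and ∫ψ*·(−ħ² ψ'') dx = 6.0847, so ⟨p²⟩ = 6.0847 / 1.0376.
⟨p²⟩ = 5.8644.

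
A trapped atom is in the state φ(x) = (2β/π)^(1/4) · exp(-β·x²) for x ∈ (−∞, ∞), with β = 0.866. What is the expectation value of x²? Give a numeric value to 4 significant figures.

⟨x²⟩ = ∫ x²·|φ|² dx (integrals over the domain).
Gaussian moments: ∫x^(2j)·e^(−2βx²) dx = (2j−1)!!/(4β)^j · √(π/(2β)), odd powers integrate to 0; here √(π/(2β)) = 1.3468.
⟨x²⟩ = 0.28868.

0.2887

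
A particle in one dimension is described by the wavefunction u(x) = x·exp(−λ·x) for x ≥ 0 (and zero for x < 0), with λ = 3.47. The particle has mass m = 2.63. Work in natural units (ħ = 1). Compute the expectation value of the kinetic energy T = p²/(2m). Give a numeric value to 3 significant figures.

2.29

T = −(ħ²/2m) d²/dx², so ⟨T⟩ = −(ħ²/2m) ∫ u*·u'' dx / ∫|u|² dx; with m = 2.63.
Differentiate x·exp(−λ·x) with the product rule; every integrand then reduces to terms xʲ·e^(−2λx) on [0, ∞), with ∫₀^∞ xʲ·e^(−2λx) dx = j!/(2λ)^(j+1).
State is unnormalized: ∫|u|² dx = 0.0059834, and ∫u*·(−ħ²/2m · u'') dx = 0.013697, so ⟨T⟩ = 0.013697 / 0.0059834.
⟨T⟩ = 2.2891.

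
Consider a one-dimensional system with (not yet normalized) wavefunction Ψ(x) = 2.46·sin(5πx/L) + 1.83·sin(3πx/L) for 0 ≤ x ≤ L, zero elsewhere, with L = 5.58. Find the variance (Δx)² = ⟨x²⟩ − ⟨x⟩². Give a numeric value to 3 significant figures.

3.91

Compute ⟨x⟩ and ⟨x²⟩ separately, then (Δx)² = ⟨x²⟩ − ⟨x⟩².
On 0 ≤ x ≤ L (j ≠ l): ∫sin²(jπx/L) dx = L/2, ∫sin(jπx/L)·sin(lπx/L) dx = 0; diagonal moments ∫x·sin²(jπx/L) dx = L²/4, ∫x²·sin²(jπx/L) dx = L³·(1/6 − 1/(4j²π²)); cross terms ∫x·sin(jπx/L)·sin(lπx/L) dx = 0 for j + l even and −4jlL²/(π²(j² − l²)²) for j + l odd, ∫x²·sin(jπx/L)·sin(lπx/L) dx = (−1)^(j+l)·4jlL³/(π²(j² − l²)²); higher powers the same way via product-to-sum and parts.
Normalization: ∫|Ψ|² dx = 26.227.
⟨x⟩ = 2.7900 and ⟨x²⟩ = 11.692.
(Δx)² = 11.692 − (2.7900)² = 3.9080.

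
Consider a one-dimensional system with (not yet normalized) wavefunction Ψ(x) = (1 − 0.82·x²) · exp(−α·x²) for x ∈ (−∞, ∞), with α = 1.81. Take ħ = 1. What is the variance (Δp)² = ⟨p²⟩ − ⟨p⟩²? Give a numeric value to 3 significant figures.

2.93

Compute ⟨p⟩ and ⟨p²⟩ separately; (Δp)² = ⟨p²⟩ − ⟨p⟩².
Expand each integrand as polynomial × e^(−2αx²) and use ∫x^(2j)·e^(−2αx²) dx = (2j−1)!!/(4α)^j · √(π/(2α)), odd powers → 0; here √(π/(2α)) = 0.93158. Differentiate with the product rule, d/dx e^(−αx²) = −2αx·e^(−αx²).
Normalization: ∫|Ψ|² dx = 0.75641.
⟨p⟩ = 0.0000 and ⟨p²⟩ = 2.9343.
(Δp)² = 2.9343 − (0.0000)² = 2.9343.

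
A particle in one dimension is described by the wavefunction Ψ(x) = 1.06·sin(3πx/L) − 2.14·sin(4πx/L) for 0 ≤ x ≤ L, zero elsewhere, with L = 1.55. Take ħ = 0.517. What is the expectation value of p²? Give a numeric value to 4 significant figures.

p² Ψ = −ħ² d²Ψ/dx²; ⟨p²⟩ = −ħ² ∫ Ψ*·Ψ'' dx / ∫|Ψ|² dx.
d²/dx² sin(jπx/L) = −(jπ/L)²·sin(jπx/L); on 0 ≤ x ≤ L, ∫sin²(jπx/L) dx = L/2 and ∫sin(jπx/L)·sin(lπx/L) dx = 0 for j ≠ l, so only diagonal terms survive in ∫|Ψ|² and ∫Ψ·Ψ″; ∫Ψ·Ψ′ dx = [Ψ²/2] between the walls = 0.
State is unnormalized: ∫|Ψ|² dx = 4.4200, and ∫Ψ*·(−ħ² Ψ'') dx = 70.960, so ⟨p²⟩ = 70.960 / 4.4200.
⟨p²⟩ = 16.054.

16.05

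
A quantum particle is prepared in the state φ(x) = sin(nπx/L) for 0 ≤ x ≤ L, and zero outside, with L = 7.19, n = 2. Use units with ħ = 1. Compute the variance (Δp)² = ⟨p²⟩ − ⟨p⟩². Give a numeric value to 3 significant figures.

0.764

Compute ⟨p⟩ and ⟨p²⟩ separately; (Δp)² = ⟨p²⟩ − ⟨p⟩².
d/dx sin(nπx/L) = (nπ/L)·cos(nπx/L) and d²/dx² sin(nπx/L) = −(nπ/L)²·sin(nπx/L); on 0 ≤ x ≤ L, ∫sin²(nπx/L) dx = L/2 and ∫sin(nπx/L)·cos(nπx/L) dx = 0.
Normalization: ∫|φ|² dx = 3.5950.
⟨p⟩ = 0.0000 and ⟨p²⟩ = 0.76366.
(Δp)² = 0.76366 − (0.0000)² = 0.76366.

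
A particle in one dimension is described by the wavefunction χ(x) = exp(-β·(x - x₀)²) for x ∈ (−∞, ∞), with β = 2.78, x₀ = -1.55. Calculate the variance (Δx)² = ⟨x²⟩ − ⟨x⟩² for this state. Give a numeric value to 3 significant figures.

Compute ⟨x⟩ and ⟨x²⟩ separately, then (Δx)² = ⟨x²⟩ − ⟨x⟩².
Gaussian moments (u = x − x₀): ∫u^(2j)·e^(−2βu²) du = (2j−1)!!/(4β)^j · √(π/(2β)), odd powers integrate to 0; here √(π/(2β)) = 0.75169.
Normalization: ∫|χ|² dx = 0.75169.
⟨x⟩ = -1.5500 and ⟨x²⟩ = 2.4924.
(Δx)² = 2.4924 − (-1.5500)² = 0.089928.

0.0899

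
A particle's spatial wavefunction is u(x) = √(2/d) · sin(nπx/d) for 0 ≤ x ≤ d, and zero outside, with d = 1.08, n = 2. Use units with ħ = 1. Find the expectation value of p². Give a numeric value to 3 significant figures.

33.8

p² u = −ħ² d²u/dx²; ⟨p²⟩ = −ħ² ∫ u*·u'' dx.
d/dx sin(nπx/d) = (nπ/d)·cos(nπx/d) and d²/dx² sin(nπx/d) = −(nπ/d)²·sin(nπx/d); on 0 ≤ x ≤ d, ∫sin²(nπx/d) dx = d/2 and ∫sin(nπx/d)·cos(nπx/d) dx = 0.
⟨p²⟩ = 33.846.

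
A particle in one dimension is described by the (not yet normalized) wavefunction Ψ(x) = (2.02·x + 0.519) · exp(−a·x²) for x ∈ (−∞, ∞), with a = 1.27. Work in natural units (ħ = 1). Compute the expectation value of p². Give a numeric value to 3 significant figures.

3.17

p² Ψ = −ħ² d²Ψ/dx²; ⟨p²⟩ = −ħ² ∫ Ψ*·Ψ'' dx / ∫|Ψ|² dx.
Expand each integrand as polynomial × e^(−2ax²) and use ∫x^(2j)·e^(−2ax²) dx = (2j−1)!!/(4a)^j · √(π/(2a)), odd powers → 0; here √(π/(2a)) = 1.1121. Differentiate with the product rule, d/dx e^(−ax²) = −2ax·e^(−ax²).
State is unnormalized: ∫|Ψ|² dx = 1.1929, and ∫Ψ*·(−ħ² Ψ'') dx = 3.7839, so ⟨p²⟩ = 3.7839 / 1.1929.
⟨p²⟩ = 3.1721.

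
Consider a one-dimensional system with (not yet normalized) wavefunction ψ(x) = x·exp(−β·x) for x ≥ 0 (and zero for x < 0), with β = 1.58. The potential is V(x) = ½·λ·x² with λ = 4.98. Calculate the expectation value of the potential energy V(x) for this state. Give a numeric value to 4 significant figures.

2.992

⟨V⟩ = ∫ V(x)·|ψ|² dx / ∫|ψ|² dx.
Every integrand reduces to terms xʲ·e^(−2βx) on [0, ∞); use ∫₀^∞ xʲ·e^(−2βx) dx = j!/(2β)^(j+1).
State is unnormalized: ∫|ψ|² dx = 0.063382, and ∫ψ*·V(x)·ψ dx = 0.18966, so ⟨V⟩ = 0.18966 / 0.063382.
⟨V⟩ = 2.9923.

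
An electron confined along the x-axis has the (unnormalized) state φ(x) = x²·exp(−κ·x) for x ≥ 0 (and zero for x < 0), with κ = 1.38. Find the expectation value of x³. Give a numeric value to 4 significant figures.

9.988

⟨x³⟩ = ∫ x³·|φ|² dx / ∫|φ|² dx (integrals over the domain).
Every integrand reduces to terms xʲ·e^(−2κx) on [0, ∞); use ∫₀^∞ xʲ·e^(−2κx) dx = j!/(2κ)^(j+1).
State is unnormalized: ∫|φ|² dx = 0.14985, and ∫φ*·x³·φ dx = 1.4968, so ⟨x³⟩ = 1.4968 / 0.14985.
⟨x³⟩ = 9.9883.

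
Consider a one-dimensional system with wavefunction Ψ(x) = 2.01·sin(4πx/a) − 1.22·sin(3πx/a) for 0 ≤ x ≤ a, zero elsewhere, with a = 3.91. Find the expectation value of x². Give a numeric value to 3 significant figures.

⟨x²⟩ = ∫ x²·|Ψ|² dx / ∫|Ψ|² dx (integrals over the domain).
On 0 ≤ x ≤ a (j ≠ l): ∫sin²(jπx/a) dx = a/2, ∫sin(jπx/a)·sin(lπx/a) dx = 0; diagonal moments ∫x·sin²(jπx/a) dx = a²/4, ∫x²·sin²(jπx/a) dx = a³·(1/6 − 1/(4j²π²)); cross terms ∫x·sin(jπx/a)·sin(lπx/a) dx = 0 for j + l even and −4jla²/(π²(j² − l²)²) for j + l odd, ∫x²·sin(jπx/a)·sin(lπx/a) dx = (−1)^(j+l)·4jla³/(π²(j² − l²)²); higher powers the same way via product-to-sum and parts.
State is unnormalized: ∫|Ψ|² dx = 10.808, and ∫Ψ*·x²·Ψ dx = 83.544, so ⟨x²⟩ = 83.544 / 10.808.
⟨x²⟩ = 7.7297.

7.73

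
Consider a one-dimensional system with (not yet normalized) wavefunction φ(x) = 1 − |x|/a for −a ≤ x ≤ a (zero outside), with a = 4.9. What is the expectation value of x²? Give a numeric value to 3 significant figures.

2.40

⟨x²⟩ = ∫ x²·|φ|² dx / ∫|φ|² dx (integrals over the domain).
φ is even, so ∫ over [−a, a] = 2∫₀ᵃ with φ = 1 − x/a there: ∫₀ᵃ (1 − x/a)² dx = a/3, ∫₀ᵃ x²(1 − x/a)² dx = a³/30, ∫₀ᵃ x⁴(1 − x/a)² dx = a⁵/105.
State is unnormalized: ∫|φ|² dx = 3.2667, and ∫φ*·x²·φ dx = 7.8433, so ⟨x²⟩ = 7.8433 / 3.2667.
⟨x²⟩ = 2.4010.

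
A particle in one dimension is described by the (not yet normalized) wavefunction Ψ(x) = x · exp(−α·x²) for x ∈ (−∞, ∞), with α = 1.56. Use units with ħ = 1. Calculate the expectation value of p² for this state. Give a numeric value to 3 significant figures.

4.68

p² Ψ = −ħ² d²Ψ/dx²; ⟨p²⟩ = −ħ² ∫ Ψ*·Ψ'' dx / ∫|Ψ|² dx.
Expand each integrand as polynomial × e^(−2αx²) and use ∫x^(2j)·e^(−2αx²) dx = (2j−1)!!/(4α)^j · √(π/(2α)), odd powers → 0; here √(π/(2α)) = 1.0035. Differentiate with the product rule, d/dx e^(−αx²) = −2αx·e^(−αx²).
State is unnormalized: ∫|Ψ|² dx = 0.16081, and ∫Ψ*·(−ħ² Ψ'') dx = 0.75259, so ⟨p²⟩ = 0.75259 / 0.16081.
⟨p²⟩ = 4.6800.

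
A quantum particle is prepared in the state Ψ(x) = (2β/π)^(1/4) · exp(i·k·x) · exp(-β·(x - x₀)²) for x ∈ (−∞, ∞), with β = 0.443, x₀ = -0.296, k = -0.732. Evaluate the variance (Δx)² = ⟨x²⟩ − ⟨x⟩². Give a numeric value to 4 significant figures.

Compute ⟨x⟩ and ⟨x²⟩ separately, then (Δx)² = ⟨x²⟩ − ⟨x⟩².
Gaussian moments (u = x − x₀): ∫u^(2j)·e^(−2βu²) du = (2j−1)!!/(4β)^j · √(π/(2β)), odd powers integrate to 0; here √(π/(2β)) = 1.8830.
⟨x⟩ = -0.29600 and ⟨x²⟩ = 0.65195.
(Δx)² = 0.65195 − (-0.29600)² = 0.56433.

0.5643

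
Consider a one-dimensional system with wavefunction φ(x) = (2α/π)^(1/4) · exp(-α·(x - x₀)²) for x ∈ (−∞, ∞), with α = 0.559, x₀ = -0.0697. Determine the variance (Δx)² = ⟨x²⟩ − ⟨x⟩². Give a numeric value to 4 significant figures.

0.4472

Compute ⟨x⟩ and ⟨x²⟩ separately, then (Δx)² = ⟨x²⟩ − ⟨x⟩².
Gaussian moments (u = x − x₀): ∫u^(2j)·e^(−2αu²) du = (2j−1)!!/(4α)^j · √(π/(2α)), odd powers integrate to 0; here √(π/(2α)) = 1.6763.
⟨x⟩ = -0.069700 and ⟨x²⟩ = 0.45209.
(Δx)² = 0.45209 − (-0.069700)² = 0.44723.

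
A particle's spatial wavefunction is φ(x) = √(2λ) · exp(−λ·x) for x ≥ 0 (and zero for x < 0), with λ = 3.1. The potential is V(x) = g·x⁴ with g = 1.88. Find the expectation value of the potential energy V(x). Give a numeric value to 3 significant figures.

⟨V⟩ = ∫ V(x)·|φ|² dx.
Every integrand reduces to terms xʲ·e^(−2λx) on [0, ∞); use ∫₀^∞ xʲ·e^(−2λx) dx = j!/(2λ)^(j+1).
⟨V⟩ = 0.030535.

0.0305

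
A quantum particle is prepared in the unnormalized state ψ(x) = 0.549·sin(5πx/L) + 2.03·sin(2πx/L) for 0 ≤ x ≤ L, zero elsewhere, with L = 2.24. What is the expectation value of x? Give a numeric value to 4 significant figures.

⟨x⟩ = ∫ x·|ψ|² dx / ∫|ψ|² dx (integrals over the domain).
On 0 ≤ x ≤ L (j ≠ l): ∫sin²(jπx/L) dx = L/2, ∫sin(jπx/L)·sin(lπx/L) dx = 0; diagonal moments ∫x·sin²(jπx/L) dx = L²/4, ∫x²·sin²(jπx/L) dx = L³·(1/6 − 1/(4j²π²)); cross terms ∫x·sin(jπx/L)·sin(lπx/L) dx = 0 for j + l even and −4jlL²/(π²(j² − l²)²) for j + l odd, ∫x²·sin(jπx/L)·sin(lπx/L) dx = (−1)^(j+l)·4jlL³/(π²(j² − l²)²); higher powers the same way via product-to-sum and parts.
State is unnormalized: ∫|ψ|² dx = 4.9530, and ∫ψ*·x·ψ dx = 5.4446, so ⟨x⟩ = 5.4446 / 4.9530.
⟨x⟩ = 1.0992.

1.099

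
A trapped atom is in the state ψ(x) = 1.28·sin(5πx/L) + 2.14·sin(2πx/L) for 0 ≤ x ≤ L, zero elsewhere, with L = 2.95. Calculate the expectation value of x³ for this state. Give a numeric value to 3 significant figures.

⟨x³⟩ = ∫ x³·|ψ|² dx / ∫|ψ|² dx (integrals over the domain).
On 0 ≤ x ≤ L (j ≠ l): ∫sin²(jπx/L) dx = L/2, ∫sin(jπx/L)·sin(lπx/L) dx = 0; diagonal moments ∫x·sin²(jπx/L) dx = L²/4, ∫x²·sin²(jπx/L) dx = L³·(1/6 − 1/(4j²π²)); cross terms ∫x·sin(jπx/L)·sin(lπx/L) dx = 0 for j + l even and −4jlL²/(π²(j² − l²)²) for j + l odd, ∫x²·sin(jπx/L)·sin(lπx/L) dx = (−1)^(j+l)·4jlL³/(π²(j² − l²)²); higher powers the same way via product-to-sum and parts.
State is unnormalized: ∫|ψ|² dx = 9.1716, and ∫ψ*·x³·ψ dx = 49.966, so ⟨x³⟩ = 49.966 / 9.1716.
⟨x³⟩ = 5.4480.

5.45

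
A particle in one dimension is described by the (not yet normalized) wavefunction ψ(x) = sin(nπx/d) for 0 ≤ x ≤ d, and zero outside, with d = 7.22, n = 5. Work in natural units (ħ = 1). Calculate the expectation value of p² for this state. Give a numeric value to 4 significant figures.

4.733

p² ψ = −ħ² d²ψ/dx²; ⟨p²⟩ = −ħ² ∫ ψ*·ψ'' dx / ∫|ψ|² dx.
d/dx sin(nπx/d) = (nπ/d)·cos(nπx/d) and d²/dx² sin(nπx/d) = −(nπ/d)²·sin(nπx/d); on 0 ≤ x ≤ d, ∫sin²(nπx/d) dx = d/2 and ∫sin(nπx/d)·cos(nπx/d) dx = 0.
State is unnormalized: ∫|ψ|² dx = 3.6100, and ∫ψ*·(−ħ² ψ'') dx = 17.087, so ⟨p²⟩ = 17.087 / 3.6100.
⟨p²⟩ = 4.7333.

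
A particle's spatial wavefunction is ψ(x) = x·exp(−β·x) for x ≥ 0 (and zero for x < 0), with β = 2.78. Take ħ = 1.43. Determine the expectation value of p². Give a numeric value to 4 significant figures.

p² ψ = −ħ² d²ψ/dx²; ⟨p²⟩ = −ħ² ∫ ψ*·ψ'' dx / ∫|ψ|² dx.
Differentiate x·exp(−β·x) with the product rule; every integrand then reduces to terms xʲ·e^(−2βx) on [0, ∞), with ∫₀^∞ xʲ·e^(−2βx) dx = j!/(2β)^(j+1).
State is unnormalized: ∫|ψ|² dx = 0.011636, and ∫ψ*·(−ħ² ψ'') dx = 0.18389, so ⟨p²⟩ = 0.18389 / 0.011636.
⟨p²⟩ = 15.804.

15.80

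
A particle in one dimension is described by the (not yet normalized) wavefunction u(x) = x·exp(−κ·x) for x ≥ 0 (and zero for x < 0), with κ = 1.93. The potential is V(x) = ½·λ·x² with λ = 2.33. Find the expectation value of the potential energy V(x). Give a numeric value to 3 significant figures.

0.938

⟨V⟩ = ∫ V(x)·|u|² dx / ∫|u|² dx.
Every integrand reduces to terms xʲ·e^(−2κx) on [0, ∞); use ∫₀^∞ xʲ·e^(−2κx) dx = j!/(2κ)^(j+1).
State is unnormalized: ∫|u|² dx = 0.034775, and ∫u*·V(x)·u dx = 0.032629, so ⟨V⟩ = 0.032629 / 0.034775.
⟨V⟩ = 0.93828.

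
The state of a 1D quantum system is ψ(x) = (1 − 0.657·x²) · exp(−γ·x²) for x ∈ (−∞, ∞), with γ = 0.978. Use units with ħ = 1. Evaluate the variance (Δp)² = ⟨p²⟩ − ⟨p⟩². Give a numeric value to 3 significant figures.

2.00

Compute ⟨p⟩ and ⟨p²⟩ separately; (Δp)² = ⟨p²⟩ − ⟨p⟩².
Expand each integrand as polynomial × e^(−2γx²) and use ∫x^(2j)·e^(−2γx²) dx = (2j−1)!!/(4γ)^j · √(π/(2γ)), odd powers → 0; here √(π/(2γ)) = 1.2673. Differentiate with the product rule, d/dx e^(−γx²) = −2γx·e^(−γx²).
Normalization: ∫|ψ|² dx = 0.94889.
⟨p⟩ = 0.0000 and ⟨p²⟩ = 2.0029.
(Δp)² = 2.0029 − (0.0000)² = 2.0029.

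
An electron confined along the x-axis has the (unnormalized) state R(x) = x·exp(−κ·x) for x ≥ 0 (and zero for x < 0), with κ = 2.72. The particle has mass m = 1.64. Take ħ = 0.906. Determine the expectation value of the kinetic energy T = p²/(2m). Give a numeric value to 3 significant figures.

1.85

T = −(ħ²/2m) d²/dx², so ⟨T⟩ = −(ħ²/2m) ∫ R*·R'' dx / ∫|R|² dx; with m = 1.64.
Differentiate x·exp(−κ·x) with the product rule; every integrand then reduces to terms xʲ·e^(−2κx) on [0, ∞), with ∫₀^∞ xʲ·e^(−2κx) dx = j!/(2κ)^(j+1).
State is unnormalized: ∫|R|² dx = 0.012423, and ∫R*·(−ħ²/2m · R'') dx = 0.023001, so ⟨T⟩ = 0.023001 / 0.012423.
⟨T⟩ = 1.8515.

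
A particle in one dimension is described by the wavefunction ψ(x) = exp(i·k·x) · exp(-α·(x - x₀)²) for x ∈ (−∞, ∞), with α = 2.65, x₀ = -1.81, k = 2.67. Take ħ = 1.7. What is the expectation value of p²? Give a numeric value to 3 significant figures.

p² ψ = −ħ² d²ψ/dx²; ⟨p²⟩ = −ħ² ∫ ψ*·ψ'' dx / ∫|ψ|² dx.
Gaussian moments (u = x − x₀): ∫u^(2j)·e^(−2αu²) du = (2j−1)!!/(4α)^j · √(π/(2α)), odd powers integrate to 0; here √(π/(2α)) = 0.76990. Derivatives: ψ′ = (ik − 2αu)·ψ, ψ″ = ((ik − 2αu)² − 2α)·ψ; the odd-in-u pieces drop out.
State is unnormalized: ∫|ψ|² dx = 0.76990, and ∫ψ*·(−ħ² ψ'') dx = 21.758, so ⟨p²⟩ = 21.758 / 0.76990.
⟨p²⟩ = 28.261.

28.3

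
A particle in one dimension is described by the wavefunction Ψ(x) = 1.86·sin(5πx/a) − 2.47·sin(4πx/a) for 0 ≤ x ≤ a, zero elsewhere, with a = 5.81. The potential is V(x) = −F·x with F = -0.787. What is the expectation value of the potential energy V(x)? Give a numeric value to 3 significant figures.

⟨V⟩ = ∫ V(x)·|Ψ|² dx / ∫|Ψ|² dx.
On 0 ≤ x ≤ a (j ≠ l): ∫sin²(jπx/a) dx = a/2, ∫sin(jπx/a)·sin(lπx/a) dx = 0; diagonal moments ∫x·sin²(jπx/a) dx = a²/4, ∫x²·sin²(jπx/a) dx = a³·(1/6 − 1/(4j²π²)); cross terms ∫x·sin(jπx/a)·sin(lπx/a) dx = 0 for j + l even and −4jla²/(π²(j² − l²)²) for j + l odd, ∫x²·sin(jπx/a)·sin(lπx/a) dx = (−1)^(j+l)·4jla³/(π²(j² − l²)²); higher powers the same way via product-to-sum and parts.
State is unnormalized: ∫|Ψ|² dx = 27.773, and ∫Ψ*·V(x)·Ψ dx = 87.923, so ⟨V⟩ = 87.923 / 27.773.
⟨V⟩ = 3.1658.

3.17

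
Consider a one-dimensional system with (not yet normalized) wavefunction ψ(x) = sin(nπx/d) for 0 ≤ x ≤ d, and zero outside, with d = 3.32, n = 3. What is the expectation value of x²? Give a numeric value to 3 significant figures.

3.61

⟨x²⟩ = ∫ x²·|ψ|² dx / ∫|ψ|² dx (integrals over the domain).
With sin²θ = (1 − cos2θ)/2 on 0 ≤ x ≤ d: ∫sin²(nπx/d) dx = d/2, ∫x·sin²(nπx/d) dx = d²/4, ∫x²·sin²(nπx/d) dx = d³·(1/6 − 1/(4n²π²)); higher powers xᵏ the same way, integrating xᵏ·cos(2nπx/d) by parts.
State is unnormalized: ∫|ψ|² dx = 1.6600, and ∫ψ*·x²·ψ dx = 5.9961, so ⟨x²⟩ = 5.9961 / 1.6600.
⟨x²⟩ = 3.6121.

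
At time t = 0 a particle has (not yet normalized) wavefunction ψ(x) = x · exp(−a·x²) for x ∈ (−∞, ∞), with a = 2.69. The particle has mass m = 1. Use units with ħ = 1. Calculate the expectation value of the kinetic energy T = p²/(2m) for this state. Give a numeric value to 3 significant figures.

4.04

T = −(ħ²/2m) d²/dx², so ⟨T⟩ = −(ħ²/2m) ∫ ψ*·ψ'' dx / ∫|ψ|² dx; with m = 1.
Expand each integrand as polynomial × e^(−2ax²) and use ∫x^(2j)·e^(−2ax²) dx = (2j−1)!!/(4a)^j · √(π/(2a)), odd powers → 0; here √(π/(2a)) = 0.76416. Differentiate with the product rule, d/dx e^(−ax²) = −2ax·e^(−ax²).
State is unnormalized: ∫|ψ|² dx = 0.071019, and ∫ψ*·(−ħ²/2m · ψ'') dx = 0.28656, so ⟨T⟩ = 0.28656 / 0.071019.
⟨T⟩ = 4.0350.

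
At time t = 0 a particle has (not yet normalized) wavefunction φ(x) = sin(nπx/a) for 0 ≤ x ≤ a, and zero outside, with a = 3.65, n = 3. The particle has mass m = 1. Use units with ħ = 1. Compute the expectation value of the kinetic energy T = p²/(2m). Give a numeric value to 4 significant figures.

3.334

T = −(ħ²/2m) d²/dx², so ⟨T⟩ = −(ħ²/2m) ∫ φ*·φ'' dx / ∫|φ|² dx; with m = 1.
d/dx sin(nπx/a) = (nπ/a)·cos(nπx/a) and d²/dx² sin(nπx/a) = −(nπ/a)²·sin(nπx/a); on 0 ≤ x ≤ a, ∫sin²(nπx/a) dx = a/2 and ∫sin(nπx/a)·cos(nπx/a) dx = 0.
State is unnormalized: ∫|φ|² dx = 1.8250, and ∫φ*·(−ħ²/2m · φ'') dx = 6.0840, so ⟨T⟩ = 6.0840 / 1.8250.
⟨T⟩ = 3.3337.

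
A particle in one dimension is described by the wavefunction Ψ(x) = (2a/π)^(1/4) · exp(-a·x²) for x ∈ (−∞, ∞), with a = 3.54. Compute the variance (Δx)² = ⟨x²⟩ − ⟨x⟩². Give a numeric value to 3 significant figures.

0.0706

Compute ⟨x⟩ and ⟨x²⟩ separately, then (Δx)² = ⟨x²⟩ − ⟨x⟩².
Gaussian moments: ∫x^(2j)·e^(−2ax²) dx = (2j−1)!!/(4a)^j · √(π/(2a)), odd powers integrate to 0; here √(π/(2a)) = 0.66613.
⟨x⟩ = 0.0000 and ⟨x²⟩ = 0.070621.
(Δx)² = 0.070621 − (0.0000)² = 0.070621.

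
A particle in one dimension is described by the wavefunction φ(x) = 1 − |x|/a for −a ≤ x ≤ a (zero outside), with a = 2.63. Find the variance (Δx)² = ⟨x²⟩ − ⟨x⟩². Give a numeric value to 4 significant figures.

0.6917

Compute ⟨x⟩ and ⟨x²⟩ separately, then (Δx)² = ⟨x²⟩ − ⟨x⟩².
φ is even, so ∫ over [−a, a] = 2∫₀ᵃ with φ = 1 − x/a there: ∫₀ᵃ (1 − x/a)² dx = a/3, ∫₀ᵃ x²(1 − x/a)² dx = a³/30, ∫₀ᵃ x⁴(1 − x/a)² dx = a⁵/105.
Normalization: ∫|φ|² dx = 1.7533.
⟨x⟩ = 0.0000 and ⟨x²⟩ = 0.69169.
(Δx)² = 0.69169 − (0.0000)² = 0.69169.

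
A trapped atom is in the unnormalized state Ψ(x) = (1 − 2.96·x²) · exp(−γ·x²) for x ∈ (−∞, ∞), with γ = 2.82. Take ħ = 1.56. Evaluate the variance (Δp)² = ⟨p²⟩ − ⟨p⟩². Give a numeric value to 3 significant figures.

Compute ⟨p⟩ and ⟨p²⟩ separately; (Δp)² = ⟨p²⟩ − ⟨p⟩².
Expand each integrand as polynomial × e^(−2γx²) and use ∫x^(2j)·e^(−2γx²) dx = (2j−1)!!/(4γ)^j · √(π/(2γ)), odd powers → 0; here √(π/(2γ)) = 0.74634. Differentiate with the product rule, d/dx e^(−γx²) = −2γx·e^(−γx²).
Normalization: ∫|Ψ|² dx = 0.50882.
⟨p⟩ = 0.0000 and ⟨p²⟩ = 20.201.
(Δp)² = 20.201 − (0.0000)² = 20.201.

20.2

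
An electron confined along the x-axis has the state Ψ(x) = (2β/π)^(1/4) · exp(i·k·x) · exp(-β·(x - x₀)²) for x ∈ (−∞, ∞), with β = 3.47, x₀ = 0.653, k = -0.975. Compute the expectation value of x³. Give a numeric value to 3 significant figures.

⟨x³⟩ = ∫ x³·|Ψ|² dx (integrals over the domain).
Gaussian moments (u = x − x₀): ∫u^(2j)·e^(−2βu²) du = (2j−1)!!/(4β)^j · √(π/(2β)), odd powers integrate to 0; here √(π/(2β)) = 0.67281.
⟨x³⟩ = 0.41958.

0.420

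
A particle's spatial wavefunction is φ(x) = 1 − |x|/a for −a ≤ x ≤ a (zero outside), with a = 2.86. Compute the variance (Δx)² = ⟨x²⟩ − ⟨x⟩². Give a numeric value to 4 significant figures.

0.8180

Compute ⟨x⟩ and ⟨x²⟩ separately, then (Δx)² = ⟨x²⟩ − ⟨x⟩².
φ is even, so ∫ over [−a, a] = 2∫₀ᵃ with φ = 1 − x/a there: ∫₀ᵃ (1 − x/a)² dx = a/3, ∫₀ᵃ x²(1 − x/a)² dx = a³/30, ∫₀ᵃ x⁴(1 − x/a)² dx = a⁵/105.
Normalization: ∫|φ|² dx = 1.9067.
⟨x⟩ = 0.0000 and ⟨x²⟩ = 0.81796.
(Δx)² = 0.81796 − (0.0000)² = 0.81796.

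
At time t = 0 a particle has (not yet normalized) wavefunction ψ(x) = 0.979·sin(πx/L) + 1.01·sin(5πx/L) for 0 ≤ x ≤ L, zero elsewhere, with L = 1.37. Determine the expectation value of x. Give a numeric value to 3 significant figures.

0.685

⟨x⟩ = ∫ x·|ψ|² dx / ∫|ψ|² dx (integrals over the domain).
On 0 ≤ x ≤ L (j ≠ l): ∫sin²(jπx/L) dx = L/2, ∫sin(jπx/L)·sin(lπx/L) dx = 0; diagonal moments ∫x·sin²(jπx/L) dx = L²/4, ∫x²·sin²(jπx/L) dx = L³·(1/6 − 1/(4j²π²)); cross terms ∫x·sin(jπx/L)·sin(lπx/L) dx = 0 for j + l even and −4jlL²/(π²(j² − l²)²) for j + l odd, ∫x²·sin(jπx/L)·sin(lπx/L) dx = (−1)^(j+l)·4jlL³/(π²(j² − l²)²); higher powers the same way via product-to-sum and parts.
State is unnormalized: ∫|ψ|² dx = 1.3553, and ∫ψ*·x·ψ dx = 0.92838, so ⟨x⟩ = 0.92838 / 1.3553.
⟨x⟩ = 0.68500.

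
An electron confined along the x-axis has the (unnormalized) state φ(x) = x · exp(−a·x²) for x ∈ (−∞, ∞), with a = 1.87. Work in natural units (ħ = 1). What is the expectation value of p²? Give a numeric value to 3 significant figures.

5.61

p² φ = −ħ² d²φ/dx²; ⟨p²⟩ = −ħ² ∫ φ*·φ'' dx / ∫|φ|² dx.
Expand each integrand as polynomial × e^(−2ax²) and use ∫x^(2j)·e^(−2ax²) dx = (2j−1)!!/(4a)^j · √(π/(2a)), odd powers → 0; here √(π/(2a)) = 0.91651. Differentiate with the product rule, d/dx e^(−ax²) = −2ax·e^(−ax²).
State is unnormalized: ∫|φ|² dx = 0.12253, and ∫φ*·(−ħ² φ'') dx = 0.68739, so ⟨p²⟩ = 0.68739 / 0.12253.
⟨p²⟩ = 5.6100.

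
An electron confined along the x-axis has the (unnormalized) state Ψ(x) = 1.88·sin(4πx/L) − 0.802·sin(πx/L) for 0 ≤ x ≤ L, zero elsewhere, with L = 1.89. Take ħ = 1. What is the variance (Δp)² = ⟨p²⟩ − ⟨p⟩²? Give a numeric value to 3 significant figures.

Compute ⟨p⟩ and ⟨p²⟩ separately; (Δp)² = ⟨p²⟩ − ⟨p⟩².
d²/dx² sin(jπx/L) = −(jπ/L)²·sin(jπx/L); on 0 ≤ x ≤ L, ∫sin²(jπx/L) dx = L/2 and ∫sin(jπx/L)·sin(lπx/L) dx = 0 for j ≠ l, so only diagonal terms survive in ∫|Ψ|² and ∫Ψ·Ψ″; ∫Ψ·Ψ′ dx = [Ψ²/2] between the walls = 0.
Normalization: ∫|Ψ|² dx = 3.9478.
⟨p⟩ = 0.0000 and ⟨p²⟩ = 37.827.
(Δp)² = 37.827 − (0.0000)² = 37.827.

37.8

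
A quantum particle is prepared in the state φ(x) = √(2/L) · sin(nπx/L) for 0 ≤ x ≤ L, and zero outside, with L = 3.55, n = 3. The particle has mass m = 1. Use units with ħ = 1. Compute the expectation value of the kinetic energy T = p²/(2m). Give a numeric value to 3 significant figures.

3.52

T = −(ħ²/2m) d²/dx², so ⟨T⟩ = −(ħ²/2m) ∫ φ*·φ'' dx; with m = 1.
d/dx sin(nπx/L) = (nπ/L)·cos(nπx/L) and d²/dx² sin(nπx/L) = −(nπ/L)²·sin(nπx/L); on 0 ≤ x ≤ L, ∫sin²(nπx/L) dx = L/2 and ∫sin(nπx/L)·cos(nπx/L) dx = 0.
⟨T⟩ = 3.5242.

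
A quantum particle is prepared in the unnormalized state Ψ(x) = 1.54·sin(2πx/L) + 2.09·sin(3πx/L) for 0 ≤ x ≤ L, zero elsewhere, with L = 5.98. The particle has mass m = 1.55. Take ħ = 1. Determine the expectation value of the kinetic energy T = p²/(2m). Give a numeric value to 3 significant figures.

0.645

T = −(ħ²/2m) d²/dx², so ⟨T⟩ = −(ħ²/2m) ∫ Ψ*·Ψ'' dx / ∫|Ψ|² dx; with m = 1.55.
d²/dx² sin(jπx/L) = −(jπ/L)²·sin(jπx/L); on 0 ≤ x ≤ L, ∫sin²(jπx/L) dx = L/2 and ∫sin(jπx/L)·sin(lπx/L) dx = 0 for j ≠ l, so only diagonal terms survive in ∫|Ψ|² and ∫Ψ·Ψ″; ∫Ψ·Ψ′ dx = [Ψ²/2] between the walls = 0.
State is unnormalized: ∫|Ψ|² dx = 20.152, and ∫Ψ*·(−ħ²/2m · Ψ'') dx = 12.990, so ⟨T⟩ = 12.990 / 20.152.
⟨T⟩ = 0.64463.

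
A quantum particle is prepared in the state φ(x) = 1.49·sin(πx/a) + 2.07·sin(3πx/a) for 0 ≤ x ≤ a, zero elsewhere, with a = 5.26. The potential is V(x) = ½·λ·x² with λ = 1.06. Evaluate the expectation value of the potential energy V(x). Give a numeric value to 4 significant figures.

5.108

⟨V⟩ = ∫ V(x)·|φ|² dx / ∫|φ|² dx.
On 0 ≤ x ≤ a (j ≠ l): ∫sin²(jπx/a) dx = a/2, ∫sin(jπx/a)·sin(lπx/a) dx = 0; diagonal moments ∫x·sin²(jπx/a) dx = a²/4, ∫x²·sin²(jπx/a) dx = a³·(1/6 − 1/(4j²π²)); cross terms ∫x·sin(jπx/a)·sin(lπx/a) dx = 0 for j + l even and −4jla²/(π²(j² − l²)²) for j + l odd, ∫x²·sin(jπx/a)·sin(lπx/a) dx = (−1)^(j+l)·4jla³/(π²(j² − l²)²); higher powers the same way via product-to-sum and parts.
State is unnormalized: ∫|φ|² dx = 17.108, and ∫φ*·V(x)·φ dx = 87.395, so ⟨V⟩ = 87.395 / 17.108.
⟨V⟩ = 5.1084.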